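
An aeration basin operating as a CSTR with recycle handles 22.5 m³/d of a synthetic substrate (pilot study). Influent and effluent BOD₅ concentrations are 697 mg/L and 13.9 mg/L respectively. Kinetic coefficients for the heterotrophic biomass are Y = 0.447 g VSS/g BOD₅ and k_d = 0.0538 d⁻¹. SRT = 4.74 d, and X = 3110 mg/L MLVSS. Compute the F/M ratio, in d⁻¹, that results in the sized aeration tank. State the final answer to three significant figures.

From the SRT design equation V = Y Q (S₀−S) θ_c / [X (1 + k_d θ_c)] = 0.447 × 22.5 × (697 − 13.9) × 4.74 / [3110 × (1 + 0.0538 × 4.74)] = 3.26×10^4 / 3903 = 8.343 m³.
F/M = Q·S₀ / (V·X) = 22.5 × 697 / (8.343 × 3110) = 0.6044 g BOD₅·(g VSS·d)⁻¹.

F/M ≈ 0.604 d⁻¹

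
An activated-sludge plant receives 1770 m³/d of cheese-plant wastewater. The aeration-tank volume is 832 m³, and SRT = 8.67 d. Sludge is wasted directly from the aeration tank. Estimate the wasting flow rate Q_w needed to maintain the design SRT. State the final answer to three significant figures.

Q_w ≈ 96.0 m³/d

With mixed-liquor wasting, θ_c = V/Q_w, so Q_w = V/θ_c = 832.0/8.67 = 95.96 m³/d.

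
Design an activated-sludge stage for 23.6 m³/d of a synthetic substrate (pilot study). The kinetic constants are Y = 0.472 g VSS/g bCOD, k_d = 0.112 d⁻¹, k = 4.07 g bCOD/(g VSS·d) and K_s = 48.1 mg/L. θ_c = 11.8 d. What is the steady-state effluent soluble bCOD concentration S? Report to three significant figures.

S ≈ 5.49 mg/L

Effluent substrate depends only on kinetics and SRT: S = K_s(1 + k_d θ_c) / [θ_c(Yk − k_d) − 1] = 48.1 × (1 + 0.112 × 11.8) / [11.8 × (0.472 × 4.07 − 0.112) − 1] = 111.7 / 20.35 = 5.488 mg/L.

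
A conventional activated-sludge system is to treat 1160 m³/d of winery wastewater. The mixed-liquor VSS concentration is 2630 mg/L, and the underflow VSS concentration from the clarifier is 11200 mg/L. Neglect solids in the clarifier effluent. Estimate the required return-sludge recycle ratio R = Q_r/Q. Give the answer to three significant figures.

Mass balance around the secondary clarifier (neglecting effluent solids): R = X / (X_r − X) = 2630 / (11200 − 2630) = 0.3069.

R ≈ 0.307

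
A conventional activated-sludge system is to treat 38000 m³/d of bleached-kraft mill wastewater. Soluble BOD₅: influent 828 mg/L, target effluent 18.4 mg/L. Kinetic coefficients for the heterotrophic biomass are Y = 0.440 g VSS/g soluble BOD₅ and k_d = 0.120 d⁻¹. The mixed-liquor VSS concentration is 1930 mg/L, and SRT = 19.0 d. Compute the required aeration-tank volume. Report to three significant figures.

Rearranging the biomass balance for a CMAS with decay, V = Y·Q·ΔS·θ_c / [X·(1+k_d θ_c)] = 0.440 × 38000 × (828 − 18.4) × 19.0 / [1930 × (1 + 0.120 × 19.0)] = 2.57×10^8 / 6330 = 40628 m³.

V ≈ 40600 m³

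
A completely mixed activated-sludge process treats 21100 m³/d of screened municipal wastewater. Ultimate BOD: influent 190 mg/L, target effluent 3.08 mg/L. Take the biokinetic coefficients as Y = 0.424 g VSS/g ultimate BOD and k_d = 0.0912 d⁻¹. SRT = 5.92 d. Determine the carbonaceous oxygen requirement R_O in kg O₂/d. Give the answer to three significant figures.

The observed yield is Y_obs = Y/(1 + k_d·θ_c) = 0.424 / (1 + 0.0912 × 5.92) = 0.424 / 1.540 = 0.2753 g VSS per g ultimate BOD removed.
Q·(S₀ − S) = 21100 × (190 − 3.08) × 10⁻³ = 3944 kg/d removed.
P_X = Y_obs·Q·(S₀ − S) = 0.2753 × 3944 = 1086 kg VSS/d.
R_O = Q·(S₀ − S) − 1.42·P_X = 3944 − 1.42 × 1086 = 2402 kg O₂/d.

R_O ≈ 2400 kg O₂/d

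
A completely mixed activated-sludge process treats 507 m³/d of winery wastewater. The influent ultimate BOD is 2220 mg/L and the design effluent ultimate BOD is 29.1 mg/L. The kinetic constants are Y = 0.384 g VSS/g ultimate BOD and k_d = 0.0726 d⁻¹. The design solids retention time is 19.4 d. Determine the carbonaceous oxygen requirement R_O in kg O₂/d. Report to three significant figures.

R_O ≈ 859 kg O₂/d

Correct the yield for decay: Y_obs = Y/(1 + k_d θ_c) = 0.384 / (1 + 0.0726 × 19.4) = 0.384 / 2.408 = 0.1594.
ΔS = 2220 − 29.1 = 2191 mg/L, so the substrate removal rate is 507 × 2191/1000 = 1111 kg ultimate BOD/d.
Biomass synthesised: P_X = Y_obs × 1111 = 177.1 kg VSS/d.
R_O = Q·ΔS − 1.42 P_X = 1111 − 251.5 = 859.3 kg O₂/d.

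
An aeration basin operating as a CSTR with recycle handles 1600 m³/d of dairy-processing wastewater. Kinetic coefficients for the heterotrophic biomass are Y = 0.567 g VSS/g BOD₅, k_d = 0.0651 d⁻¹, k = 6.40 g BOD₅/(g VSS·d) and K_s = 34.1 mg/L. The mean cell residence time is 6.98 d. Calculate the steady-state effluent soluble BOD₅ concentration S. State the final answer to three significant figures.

Effluent substrate depends only on kinetics and SRT: S = K_s(1 + k_d θ_c) / [θ_c(Yk − k_d) − 1] = 34.1 × (1 + 0.0651 × 6.98) / [6.98 × (0.567 × 6.40 − 0.0651) − 1] = 49.59 / 23.87 = 2.077 mg/L.

S ≈ 2.08 mg/L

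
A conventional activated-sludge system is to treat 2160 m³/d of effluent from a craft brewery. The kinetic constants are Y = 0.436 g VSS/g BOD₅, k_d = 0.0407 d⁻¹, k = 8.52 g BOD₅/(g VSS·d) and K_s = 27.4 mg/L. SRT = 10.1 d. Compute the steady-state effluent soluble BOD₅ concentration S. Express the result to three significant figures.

S ≈ 1.07 mg/L

For a completely mixed reactor with recycle the Lawrence–McCarty relation gives S = K_s·(1 + k_d·θ_c) / [θ_c·(Y·k − k_d) − 1] = 27.4 × (1 + 0.0407 × 10.1) / [10.1 × (0.436 × 8.52 − 0.0407) − 1] = 38.66 / 36.11 = 1.071 mg/L.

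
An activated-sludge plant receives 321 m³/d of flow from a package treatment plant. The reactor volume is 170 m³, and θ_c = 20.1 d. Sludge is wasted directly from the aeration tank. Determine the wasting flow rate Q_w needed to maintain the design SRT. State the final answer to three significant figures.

Q_w ≈ 8.46 m³/d

With mixed-liquor wasting, θ_c = V/Q_w, so Q_w = V/θ_c = 170.0/20.1 = 8.458 m³/d.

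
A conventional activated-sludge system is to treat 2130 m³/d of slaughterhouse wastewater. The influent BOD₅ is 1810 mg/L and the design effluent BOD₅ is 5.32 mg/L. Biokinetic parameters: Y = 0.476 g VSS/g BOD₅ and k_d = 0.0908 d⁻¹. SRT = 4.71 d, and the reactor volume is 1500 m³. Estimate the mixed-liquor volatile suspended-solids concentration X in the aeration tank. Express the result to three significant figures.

X = Y·Q·ΔS·θ_c / [V·(1 + k_d θ_c)] = 0.476 × 2130 × (1810 − 5.32) × 4.71 / [1500 × (1 + 0.0908 × 4.71)] = 4024 mg/L.

X ≈ 4020 mg/L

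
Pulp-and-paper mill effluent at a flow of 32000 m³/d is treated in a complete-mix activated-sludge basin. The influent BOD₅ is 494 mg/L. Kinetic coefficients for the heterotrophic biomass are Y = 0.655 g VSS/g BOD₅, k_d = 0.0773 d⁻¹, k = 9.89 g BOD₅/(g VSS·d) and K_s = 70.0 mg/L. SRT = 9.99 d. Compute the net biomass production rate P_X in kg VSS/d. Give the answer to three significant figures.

For a completely mixed reactor with recycle the Lawrence–McCarty relation gives S = K_s·(1 + k_d·θ_c) / [θ_c·(Y·k − k_d) − 1] = 70.0 × (1 + 0.0773 × 9.99) / [9.99 × (0.655 × 9.89 − 0.0773) − 1] = 124.1 / 62.94 = 1.971 mg/L.
Correct the yield for decay: Y_obs = Y/(1 + k_d θ_c) = 0.655 / (1 + 0.0773 × 9.99) = 0.655 / 1.772 = 0.3696.
Mass of BOD₅ removed per day: Q(S₀ − S) = 32000 × 492.0 g/m³ = 15745 kg/d.
Biomass produced: P_X = Y_obs·Q·ΔS = 0.3696 × 15745 ≈ 5819 kg VSS/d.

P_X ≈ 5820 kg VSS/d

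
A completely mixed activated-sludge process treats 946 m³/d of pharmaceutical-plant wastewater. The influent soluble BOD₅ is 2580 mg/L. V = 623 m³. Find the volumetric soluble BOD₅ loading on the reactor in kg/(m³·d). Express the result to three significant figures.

L_v ≈ 3.92 kg soluble BOD₅/(m³·d)

Applied soluble BOD₅ load per unit volume = Q·S₀/V = (946 × 2580/1000)/623.0 = 3.918 kg soluble BOD₅·m⁻³·d⁻¹.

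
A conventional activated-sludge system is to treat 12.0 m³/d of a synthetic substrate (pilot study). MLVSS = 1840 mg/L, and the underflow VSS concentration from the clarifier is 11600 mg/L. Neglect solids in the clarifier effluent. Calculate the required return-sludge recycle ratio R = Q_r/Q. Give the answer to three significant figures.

R ≈ 0.189

Mass balance around the secondary clarifier (neglecting effluent solids): R = X / (X_r − X) = 1840 / (11600 − 1840) = 0.1885.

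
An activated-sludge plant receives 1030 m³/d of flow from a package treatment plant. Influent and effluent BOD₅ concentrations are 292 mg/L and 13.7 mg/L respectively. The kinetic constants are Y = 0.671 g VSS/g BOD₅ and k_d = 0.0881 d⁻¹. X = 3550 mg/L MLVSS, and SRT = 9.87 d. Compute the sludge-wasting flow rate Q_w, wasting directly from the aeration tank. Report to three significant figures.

From the SRT design equation V = Y Q (S₀−S) θ_c / [X (1 + k_d θ_c)] = 0.671 × 1030 × (292 − 13.7) × 9.87 / [3550 × (1 + 0.0881 × 9.87)] = 1.9×10^6 / 6637 = 286.0 m³.
For wasting at MLVSS concentration, Q_w = V/θ_c = 286.0/9.87 = 28.98 m³/d.

Q_w ≈ 29.0 m³/d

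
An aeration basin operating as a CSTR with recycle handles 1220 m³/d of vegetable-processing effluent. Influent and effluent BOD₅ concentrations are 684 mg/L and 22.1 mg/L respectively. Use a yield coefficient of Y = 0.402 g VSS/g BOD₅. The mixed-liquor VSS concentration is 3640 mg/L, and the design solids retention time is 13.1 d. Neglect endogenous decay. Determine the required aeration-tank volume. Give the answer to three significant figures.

V·X = Y·Q·ΔS·θ_c gives V = 0.402 × 1220 × (684 − 22.1) × 13.1 / 3640 = 1168 m³.

V ≈ 1170 m³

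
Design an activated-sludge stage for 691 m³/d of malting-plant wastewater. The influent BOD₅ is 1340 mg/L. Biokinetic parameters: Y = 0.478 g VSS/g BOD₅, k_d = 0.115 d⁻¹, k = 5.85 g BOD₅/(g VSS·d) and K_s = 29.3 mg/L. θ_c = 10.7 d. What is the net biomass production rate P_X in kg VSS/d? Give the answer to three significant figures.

Effluent substrate depends only on kinetics and SRT: S = K_s(1 + k_d θ_c) / [θ_c(Yk − k_d) − 1] = 29.3 × (1 + 0.115 × 10.7) / [10.7 × (0.478 × 5.85 − 0.115) − 1] = 65.35 / 27.69 = 2.360 mg/L.
The observed yield is Y_obs = Y/(1 + k_d·θ_c) = 0.478 / (1 + 0.115 × 10.7) = 0.478 / 2.231 = 0.2143 g VSS per g BOD₅ removed.
Substrate removed = Q·(S₀ − S) = 691 m³/d × (1340 − 2.36) g/m³ = 9.24×10^5 g/d = 924.3 kg/d.
Net biomass production P_X = Y_obs × Q·(S₀ − S) = 0.2143 × 924.3 = 198.1 kg VSS/d.

P_X ≈ 198 kg VSS/d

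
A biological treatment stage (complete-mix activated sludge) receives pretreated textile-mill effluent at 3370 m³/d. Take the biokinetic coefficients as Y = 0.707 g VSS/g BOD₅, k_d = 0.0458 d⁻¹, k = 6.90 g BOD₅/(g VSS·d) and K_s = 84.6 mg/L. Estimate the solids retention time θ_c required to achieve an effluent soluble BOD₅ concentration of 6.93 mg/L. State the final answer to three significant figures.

Specific growth rate at S = 6.93 mg/L: μ = YkS/(K_s+S) = 0.707·6.90·6.93/(84.6+6.93) = 0.3694 d⁻¹.
1/θ_c = 0.3694 − 0.0458 = 0.3236 d⁻¹, so θ_c = 3.091 d.

θ_c ≈ 3.09 d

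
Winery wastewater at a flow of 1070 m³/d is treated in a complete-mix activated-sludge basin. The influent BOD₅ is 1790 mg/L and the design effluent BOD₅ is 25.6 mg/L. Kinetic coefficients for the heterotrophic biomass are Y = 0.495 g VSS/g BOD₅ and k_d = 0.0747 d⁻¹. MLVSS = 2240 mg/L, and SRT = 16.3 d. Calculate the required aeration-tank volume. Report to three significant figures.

V ≈ 3070 m³

From the SRT design equation V = Y Q (S₀−S) θ_c / [X (1 + k_d θ_c)] = 0.495 × 1070 × (1790 − 25.6) × 16.3 / [2240 × (1 + 0.0747 × 16.3)] = 1.52×10^7 / 4967 = 3066 m³.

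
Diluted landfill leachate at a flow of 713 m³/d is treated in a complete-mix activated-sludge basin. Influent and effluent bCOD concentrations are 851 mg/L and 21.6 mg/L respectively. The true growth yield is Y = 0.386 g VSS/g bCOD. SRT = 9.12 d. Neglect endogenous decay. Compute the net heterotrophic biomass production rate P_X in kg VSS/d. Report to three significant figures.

Since k_d ≈ 0, Y_obs = Y = 0.386 g VSS/g bCOD.
Mass of bCOD removed per day: Q(S₀ − S) = 713 × 829.4 g/m³ = 591.4 kg/d.
Net biomass production P_X = Y_obs × Q·(S₀ − S) = 0.3860 × 591.4 = 228.3 kg VSS/d.

P_X ≈ 228 kg VSS/d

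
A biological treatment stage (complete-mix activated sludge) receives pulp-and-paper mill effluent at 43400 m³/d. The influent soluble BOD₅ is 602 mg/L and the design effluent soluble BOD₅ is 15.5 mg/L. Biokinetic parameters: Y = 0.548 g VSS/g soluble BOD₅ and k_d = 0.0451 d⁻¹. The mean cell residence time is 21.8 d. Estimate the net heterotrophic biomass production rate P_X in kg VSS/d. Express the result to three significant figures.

The observed yield is Y_obs = Y/(1 + k_d·θ_c) = 0.548 / (1 + 0.0451 × 21.8) = 0.548 / 1.983 = 0.2763 g VSS per g soluble BOD₅ removed.
Substrate removed = Q·(S₀ − S) = 43400 m³/d × (602 − 15.5) g/m³ = 2.55×10^7 g/d = 25454 kg/d.
Biomass produced: P_X = Y_obs·Q·ΔS = 0.2763 × 25454 ≈ 7034 kg VSS/d.

P_X ≈ 7030 kg VSS/d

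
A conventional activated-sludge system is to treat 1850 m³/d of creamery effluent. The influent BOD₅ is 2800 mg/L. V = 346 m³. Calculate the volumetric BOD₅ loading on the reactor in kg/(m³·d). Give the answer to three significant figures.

L_v ≈ 15.0 kg BOD₅/(m³·d)

L_v = Q S₀ / V = 1850 × 2800 × 10⁻³ / 346.0 = 14.97 kg/(m³·d).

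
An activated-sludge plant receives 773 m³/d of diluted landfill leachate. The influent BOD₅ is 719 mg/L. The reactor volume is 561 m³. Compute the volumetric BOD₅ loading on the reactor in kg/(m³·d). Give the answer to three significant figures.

L_v ≈ 0.991 kg BOD₅/(m³·d)

Applied BOD₅ load per unit volume = Q·S₀/V = (773 × 719/1000)/561.0 = 0.9907 kg BOD₅·m⁻³·d⁻¹.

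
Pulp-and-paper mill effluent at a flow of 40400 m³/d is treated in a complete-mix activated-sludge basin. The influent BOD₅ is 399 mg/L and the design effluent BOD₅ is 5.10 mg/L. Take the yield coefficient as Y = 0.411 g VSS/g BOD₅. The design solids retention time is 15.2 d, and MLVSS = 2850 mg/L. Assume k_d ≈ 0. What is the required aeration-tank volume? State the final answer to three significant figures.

V·X = Y·Q·ΔS·θ_c gives V = 0.411 × 40400 × (399 − 5.10) × 15.2 / 2850 = 34883 m³.

V ≈ 34900 m³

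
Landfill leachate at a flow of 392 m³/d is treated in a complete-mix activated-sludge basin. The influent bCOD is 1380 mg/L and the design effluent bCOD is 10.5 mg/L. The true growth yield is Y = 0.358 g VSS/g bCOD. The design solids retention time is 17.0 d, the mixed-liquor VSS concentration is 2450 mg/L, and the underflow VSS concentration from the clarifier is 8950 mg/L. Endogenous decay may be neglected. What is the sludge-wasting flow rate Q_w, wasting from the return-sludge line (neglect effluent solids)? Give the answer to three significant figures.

With k_d = 0 the design equation reduces to V = Y Q (S₀−S) θ_c / X = 0.358 × 392 × (1380 − 10.5) × 17.0 / 2450 = 1334 m³.
Q_w = (V·X)/(θ_c X_r) = 1334 × 2450 / (17.0 × 8950) = 21.47 m³/d.

Q_w ≈ 21.5 m³/d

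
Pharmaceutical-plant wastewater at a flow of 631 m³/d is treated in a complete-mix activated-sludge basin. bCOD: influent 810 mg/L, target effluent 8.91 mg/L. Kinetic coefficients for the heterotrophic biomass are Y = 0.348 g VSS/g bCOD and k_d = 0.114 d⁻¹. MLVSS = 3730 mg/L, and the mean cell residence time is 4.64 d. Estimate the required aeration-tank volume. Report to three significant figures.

V ≈ 143 m³

Steady-state biomass mass balance: V·X·(1 + k_d·θ_c) = Y·Q·(S₀ − S)·θ_c, so V = 0.348 × 631 × (810 − 8.91) × 4.64 / [3730 × (1 + 0.114 × 4.64)] = 8.16×10^5 / 5703 = 143.1 m³.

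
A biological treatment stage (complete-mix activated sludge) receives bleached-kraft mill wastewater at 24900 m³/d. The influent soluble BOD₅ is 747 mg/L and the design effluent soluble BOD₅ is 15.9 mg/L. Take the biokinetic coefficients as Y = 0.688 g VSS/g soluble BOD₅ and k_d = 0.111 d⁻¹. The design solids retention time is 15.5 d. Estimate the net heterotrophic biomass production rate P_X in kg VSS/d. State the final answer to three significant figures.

Correct the yield for decay: Y_obs = Y/(1 + k_d θ_c) = 0.688 / (1 + 0.111 × 15.5) = 0.688 / 2.720 = 0.2529.
ΔS = 747 − 15.9 = 731.1 mg/L, so the substrate removal rate is 24900 × 731.1/1000 = 18204 kg soluble BOD₅/d.
Net biomass production P_X = Y_obs × Q·(S₀ − S) = 0.2529 × 18204 = 4604 kg VSS/d.

P_X ≈ 4600 kg VSS/d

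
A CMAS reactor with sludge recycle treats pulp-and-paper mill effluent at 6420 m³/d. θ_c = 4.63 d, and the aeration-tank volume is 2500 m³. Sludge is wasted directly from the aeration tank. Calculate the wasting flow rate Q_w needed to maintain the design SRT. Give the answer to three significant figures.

Q_w ≈ 540 m³/d

With mixed-liquor wasting, θ_c = V/Q_w, so Q_w = V/θ_c = 2500/4.63 = 540.0 m³/d.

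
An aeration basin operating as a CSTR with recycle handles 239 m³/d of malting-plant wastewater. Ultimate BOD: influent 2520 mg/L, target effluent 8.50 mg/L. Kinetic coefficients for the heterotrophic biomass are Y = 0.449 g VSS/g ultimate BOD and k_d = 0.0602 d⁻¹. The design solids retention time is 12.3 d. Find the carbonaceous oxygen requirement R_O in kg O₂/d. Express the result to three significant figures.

R_O ≈ 380 kg O₂/d

Correct the yield for decay: Y_obs = Y/(1 + k_d θ_c) = 0.449 / (1 + 0.0602 × 12.3) = 0.449 / 1.740 = 0.2580.
Q·(S₀ − S) = 239 × (2520 − 8.50) × 10⁻³ = 600.2 kg/d removed.
P_X = Y_obs·Q·(S₀ − S) = 0.2580 × 600.2 = 154.9 kg VSS/d.
R_O = Q·ΔS − 1.42 P_X = 600.2 − 219.9 = 380.4 kg O₂/d.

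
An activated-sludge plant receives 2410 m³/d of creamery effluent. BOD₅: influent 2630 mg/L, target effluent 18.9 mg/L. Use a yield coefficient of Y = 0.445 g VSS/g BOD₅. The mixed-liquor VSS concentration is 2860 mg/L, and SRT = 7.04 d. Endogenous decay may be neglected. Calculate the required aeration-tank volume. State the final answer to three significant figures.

Biomass mass balance (decay neglected): V·X = Y·Q·(S₀ − S)·θ_c, so V = 0.445 × 2410 × (2630 − 18.9) × 7.04 / 2860 = 6893 m³.

V ≈ 6890 m³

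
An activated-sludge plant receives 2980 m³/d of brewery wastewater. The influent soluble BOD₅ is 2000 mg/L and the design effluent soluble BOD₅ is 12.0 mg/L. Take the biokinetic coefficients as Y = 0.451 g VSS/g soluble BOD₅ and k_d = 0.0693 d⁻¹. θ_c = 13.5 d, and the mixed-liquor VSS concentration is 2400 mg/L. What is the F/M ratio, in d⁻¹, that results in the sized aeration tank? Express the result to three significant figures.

Rearranging the biomass balance for a CMAS with decay, V = Y·Q·ΔS·θ_c / [X·(1+k_d θ_c)] = 0.451 × 2980 × (2000 − 12.0) × 13.5 / [2400 × (1 + 0.0693 × 13.5)] = 3.61×10^7 / 4645 = 7765 m³.
F/M = applied load / biomass = Q·S₀/(V·X) = 2980 × 2000 / (7765 × 2400) = 0.3198 d⁻¹.

F/M ≈ 0.320 d⁻¹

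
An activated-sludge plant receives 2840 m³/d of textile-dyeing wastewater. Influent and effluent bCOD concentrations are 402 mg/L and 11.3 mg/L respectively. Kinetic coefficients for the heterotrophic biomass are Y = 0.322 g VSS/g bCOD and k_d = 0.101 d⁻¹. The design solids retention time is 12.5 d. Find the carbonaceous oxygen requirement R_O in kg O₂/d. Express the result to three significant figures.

R_O ≈ 885 kg O₂/d

Correct the yield for decay: Y_obs = Y/(1 + k_d θ_c) = 0.322 / (1 + 0.101 × 12.5) = 0.322 / 2.263 = 0.1423.
Mass of bCOD removed per day: Q(S₀ − S) = 2840 × 390.7 g/m³ = 1110 kg/d.
Biomass synthesised: P_X = Y_obs × 1110 = 157.9 kg VSS/d.
R_O = Q·(S₀ − S) − 1.42·P_X = 1110 − 1.42 × 157.9 = 885.3 kg O₂/d.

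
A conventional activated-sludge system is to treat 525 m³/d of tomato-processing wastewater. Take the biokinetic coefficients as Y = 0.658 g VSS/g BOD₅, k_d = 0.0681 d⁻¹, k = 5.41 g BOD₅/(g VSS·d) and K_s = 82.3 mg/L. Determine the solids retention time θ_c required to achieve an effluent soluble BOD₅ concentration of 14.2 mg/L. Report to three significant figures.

At the target effluent, Y k S/(K_s+S) = 0.658×5.41×14.2/96.50 = 0.5238 d⁻¹.
θ_c = 1/(μ − k_d) = 1/(0.5238 − 0.0681) = 1/0.4557 = 2.194 d.

θ_c ≈ 2.19 d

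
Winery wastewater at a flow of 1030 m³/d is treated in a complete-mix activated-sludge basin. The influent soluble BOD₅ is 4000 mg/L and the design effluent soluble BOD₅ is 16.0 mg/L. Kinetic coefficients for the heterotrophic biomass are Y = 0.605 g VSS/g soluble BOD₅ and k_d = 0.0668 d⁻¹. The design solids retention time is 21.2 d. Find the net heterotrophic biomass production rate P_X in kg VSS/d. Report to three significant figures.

Y_obs = Y / (1 + k_d θ_c) = 0.605 / (1 + 0.0668 × 21.2) = 0.605 / 2.416 = 0.2504.
Substrate removed = Q·(S₀ − S) = 1030 m³/d × (4000 − 16.0) g/m³ = 4.1×10^6 g/d = 4104 kg/d.
P_X = Y_obs · Q(S₀ − S) = 0.2504 × 4104 = 1028 kg VSS/d.

P_X ≈ 1030 kg VSS/d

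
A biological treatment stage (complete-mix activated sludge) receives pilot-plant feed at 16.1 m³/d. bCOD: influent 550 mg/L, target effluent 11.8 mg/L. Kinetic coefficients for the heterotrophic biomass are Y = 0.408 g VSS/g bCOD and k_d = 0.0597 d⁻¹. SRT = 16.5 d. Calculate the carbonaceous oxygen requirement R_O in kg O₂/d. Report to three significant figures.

Y_obs = Y / (1 + k_d θ_c) = 0.408 / (1 + 0.0597 × 16.5) = 0.408 / 1.985 = 0.2055.
Substrate removed = Q·(S₀ − S) = 16.1 m³/d × (550 − 11.8) g/m³ = 8.67×10^3 g/d = 8.665 kg/d.
Biomass synthesised: P_X = Y_obs × 8.665 = 1.781 kg VSS/d.
R_O = Q·(S₀ − S) − 1.42·P_X = 8.665 − 1.42 × 1.781 = 6.136 kg O₂/d.

R_O ≈ 6.14 kg O₂/d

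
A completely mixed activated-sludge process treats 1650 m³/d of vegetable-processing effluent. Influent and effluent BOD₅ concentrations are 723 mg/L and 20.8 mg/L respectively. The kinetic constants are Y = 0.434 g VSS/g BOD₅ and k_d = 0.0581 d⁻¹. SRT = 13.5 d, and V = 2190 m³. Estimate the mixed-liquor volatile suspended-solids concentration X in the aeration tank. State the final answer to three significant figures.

Solving the biomass balance for X: X = Y Q (S₀−S) θ_c / [V (1+k_d θ_c)] = 0.434 × 1650 × (723 − 20.8) × 13.5 / [2190 × (1 + 0.0581 × 13.5)] = 1737 mg/L.

X ≈ 1740 mg/L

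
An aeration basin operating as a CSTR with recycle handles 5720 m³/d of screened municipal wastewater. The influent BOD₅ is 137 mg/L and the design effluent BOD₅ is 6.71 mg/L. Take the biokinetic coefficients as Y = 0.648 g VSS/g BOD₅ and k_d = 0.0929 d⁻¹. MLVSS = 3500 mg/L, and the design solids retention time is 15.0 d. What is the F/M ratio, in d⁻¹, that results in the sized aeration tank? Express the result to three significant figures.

F/M ≈ 0.259 d⁻¹

Steady-state biomass mass balance: V·X·(1 + k_d·θ_c) = Y·Q·(S₀ − S)·θ_c, so V = 0.648 × 5720 × (137 − 6.71) × 15.0 / [3500 × (1 + 0.0929 × 15.0)] = 7.24×10^6 / 8377 = 864.7 m³.
Food-to-microorganism ratio F/M = Q S₀ / (V X) = 5720 × 137 / (864.7 × 3500) = 0.2589 d⁻¹.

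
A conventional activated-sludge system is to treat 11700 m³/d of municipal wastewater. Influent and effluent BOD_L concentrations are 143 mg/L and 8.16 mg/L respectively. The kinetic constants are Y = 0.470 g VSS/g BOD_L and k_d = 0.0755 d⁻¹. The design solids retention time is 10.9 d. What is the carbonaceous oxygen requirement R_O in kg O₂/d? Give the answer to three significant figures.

R_O ≈ 1000 kg O₂/d

Observed yield with endogenous decay: Y_obs = Y / (1 + k_d·θ_c) = 0.470 / (1 + 0.0755 × 10.9) = 0.470 / 1.823 = 0.2578 g VSS/g BOD_L.
Substrate removed = Q·(S₀ − S) = 11700 m³/d × (143 − 8.16) g/m³ = 1.58×10^6 g/d = 1578 kg/d.
P_X = Y_obs·Q·(S₀ − S) = 0.2578 × 1578 = 406.8 kg VSS/d.
Carbonaceous O₂ demand = substrate oxidised − cell-mass equivalent = 1578 − 1.42 × 406.8 = 1000 kg O₂/d.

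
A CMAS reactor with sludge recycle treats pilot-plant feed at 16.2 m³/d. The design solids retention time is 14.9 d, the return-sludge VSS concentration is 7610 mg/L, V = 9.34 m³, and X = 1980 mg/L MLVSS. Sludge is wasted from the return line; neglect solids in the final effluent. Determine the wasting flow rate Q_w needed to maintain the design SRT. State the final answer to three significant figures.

Q_w ≈ 0.163 m³/d

Q_w = (V·X)/(θ_c X_r) = 9.340 × 1980 / (14.9 × 7610) = 0.1631 m³/d.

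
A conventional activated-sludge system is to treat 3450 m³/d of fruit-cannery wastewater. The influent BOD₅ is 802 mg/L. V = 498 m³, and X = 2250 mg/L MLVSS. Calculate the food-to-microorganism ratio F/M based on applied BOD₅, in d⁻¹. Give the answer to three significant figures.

F/M ≈ 2.47 d⁻¹

F/M = Q·S₀ / (V·X) = 3450 × 802 / (498.0 × 2250) = 2.469 g BOD₅·(g VSS·d)⁻¹.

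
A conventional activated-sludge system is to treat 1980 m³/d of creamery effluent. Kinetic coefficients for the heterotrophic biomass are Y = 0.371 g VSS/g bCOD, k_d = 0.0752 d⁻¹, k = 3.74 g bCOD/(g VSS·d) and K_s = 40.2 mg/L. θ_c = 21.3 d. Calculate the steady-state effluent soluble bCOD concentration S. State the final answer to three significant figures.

S ≈ 3.88 mg/L

Effluent substrate depends only on kinetics and SRT: S = K_s(1 + k_d θ_c) / [θ_c(Yk − k_d) − 1] = 40.2 × (1 + 0.0752 × 21.3) / [21.3 × (0.371 × 3.74 − 0.0752) − 1] = 104.6 / 26.95 = 3.881 mg/L.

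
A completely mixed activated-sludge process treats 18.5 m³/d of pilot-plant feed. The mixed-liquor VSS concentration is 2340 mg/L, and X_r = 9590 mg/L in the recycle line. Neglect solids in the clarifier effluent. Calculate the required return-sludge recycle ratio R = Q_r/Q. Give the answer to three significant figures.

R = Q_r/Q = X/(X_r − X) = 2340 / (9590 − 2340) = 0.3228.

R ≈ 0.323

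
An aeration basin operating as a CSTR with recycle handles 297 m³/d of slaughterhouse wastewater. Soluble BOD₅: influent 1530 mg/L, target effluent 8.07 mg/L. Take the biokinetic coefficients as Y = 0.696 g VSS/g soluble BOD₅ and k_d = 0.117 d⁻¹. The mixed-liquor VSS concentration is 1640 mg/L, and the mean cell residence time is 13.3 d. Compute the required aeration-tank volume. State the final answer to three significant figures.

V ≈ 998 m³

Steady-state biomass mass balance: V·X·(1 + k_d·θ_c) = Y·Q·(S₀ − S)·θ_c, so V = 0.696 × 297 × (1530 − 8.07) × 13.3 / [1640 × (1 + 0.117 × 13.3)] = 4.18×10^6 / 4192 = 998.1 m³.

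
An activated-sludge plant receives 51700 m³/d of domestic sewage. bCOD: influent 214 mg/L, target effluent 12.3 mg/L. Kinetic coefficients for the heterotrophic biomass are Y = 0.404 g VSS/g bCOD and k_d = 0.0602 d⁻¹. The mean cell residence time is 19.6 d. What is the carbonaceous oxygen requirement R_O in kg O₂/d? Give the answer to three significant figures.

R_O ≈ 7680 kg O₂/d

Observed yield with endogenous decay: Y_obs = Y / (1 + k_d·θ_c) = 0.404 / (1 + 0.0602 × 19.6) = 0.404 / 2.180 = 0.1853 g VSS/g bCOD.
Mass of bCOD removed per day: Q(S₀ − S) = 51700 × 201.7 g/m³ = 10428 kg/d.
Net sludge production P_X = 0.1853 × 10428 = 1933 kg VSS/d.
R_O = Q·(S₀ − S) − 1.42·P_X = 10428 − 1.42 × 1933 = 7684 kg O₂/d.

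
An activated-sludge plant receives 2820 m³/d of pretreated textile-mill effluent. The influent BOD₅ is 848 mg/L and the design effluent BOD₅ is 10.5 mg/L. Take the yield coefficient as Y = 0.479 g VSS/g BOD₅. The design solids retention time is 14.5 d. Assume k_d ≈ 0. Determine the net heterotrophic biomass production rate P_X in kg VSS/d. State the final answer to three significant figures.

P_X ≈ 1130 kg VSS/d

Since k_d ≈ 0, Y_obs = Y = 0.479 g VSS/g BOD₅.
Substrate removed = Q·(S₀ − S) = 2820 m³/d × (848 − 10.5) g/m³ = 2.36×10^6 g/d = 2362 kg/d.
Biomass produced: P_X = Y_obs·Q·ΔS = 0.4790 × 2362 ≈ 1131 kg VSS/d.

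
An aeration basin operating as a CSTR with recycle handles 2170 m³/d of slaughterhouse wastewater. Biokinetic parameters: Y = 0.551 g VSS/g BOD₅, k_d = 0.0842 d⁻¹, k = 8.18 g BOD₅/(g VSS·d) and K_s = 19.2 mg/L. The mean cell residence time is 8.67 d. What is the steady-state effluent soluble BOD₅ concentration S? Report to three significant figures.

Effluent substrate depends only on kinetics and SRT: S = K_s(1 + k_d θ_c) / [θ_c(Yk − k_d) − 1] = 19.2 × (1 + 0.0842 × 8.67) / [8.67 × (0.551 × 8.18 − 0.0842) − 1] = 33.22 / 37.35 = 0.8894 mg/L.

S ≈ 0.889 mg/L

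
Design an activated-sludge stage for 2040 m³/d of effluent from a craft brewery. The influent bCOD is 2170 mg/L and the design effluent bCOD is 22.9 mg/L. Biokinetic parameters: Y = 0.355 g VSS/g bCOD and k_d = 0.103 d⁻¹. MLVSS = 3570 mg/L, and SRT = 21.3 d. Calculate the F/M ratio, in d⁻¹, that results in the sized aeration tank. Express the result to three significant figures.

F/M ≈ 0.427 d⁻¹

Steady-state biomass mass balance: V·X·(1 + k_d·θ_c) = Y·Q·(S₀ − S)·θ_c, so V = 0.355 × 2040 × (2170 − 22.9) × 21.3 / [3570 × (1 + 0.103 × 21.3)] = 3.31×10^7 / 11402 = 2905 m³.
F/M = Q·S₀ / (V·X) = 2040 × 2170 / (2905 × 3570) = 0.4269 g bCOD·(g VSS·d)⁻¹.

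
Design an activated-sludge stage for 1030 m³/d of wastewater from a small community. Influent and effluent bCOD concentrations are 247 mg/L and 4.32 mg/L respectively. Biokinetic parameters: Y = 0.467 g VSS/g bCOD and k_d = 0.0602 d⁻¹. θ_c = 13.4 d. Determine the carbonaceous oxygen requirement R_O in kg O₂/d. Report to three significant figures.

R_O ≈ 158 kg O₂/d

Correct the yield for decay: Y_obs = Y/(1 + k_d θ_c) = 0.467 / (1 + 0.0602 × 13.4) = 0.467 / 1.807 = 0.2585.
Substrate removed = Q·(S₀ − S) = 1030 m³/d × (247 − 4.32) g/m³ = 2.5×10^5 g/d = 250.0 kg/d.
Biomass synthesised: P_X = Y_obs × 250.0 = 64.61 kg VSS/d.
Carbonaceous O₂ demand = substrate oxidised − cell-mass equivalent = 250.0 − 1.42 × 64.61 = 158.2 kg O₂/d.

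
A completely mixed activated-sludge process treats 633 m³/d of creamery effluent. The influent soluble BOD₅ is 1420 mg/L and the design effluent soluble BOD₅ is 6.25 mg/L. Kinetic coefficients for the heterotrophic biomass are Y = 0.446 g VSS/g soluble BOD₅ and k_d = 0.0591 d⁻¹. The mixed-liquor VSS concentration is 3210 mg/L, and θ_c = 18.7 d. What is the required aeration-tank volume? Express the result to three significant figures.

V ≈ 1100 m³

Steady-state biomass mass balance: V·X·(1 + k_d·θ_c) = Y·Q·(S₀ − S)·θ_c, so V = 0.446 × 633 × (1420 − 6.25) × 18.7 / [3210 × (1 + 0.0591 × 18.7)] = 7.46×10^6 / 6758 = 1104 m³.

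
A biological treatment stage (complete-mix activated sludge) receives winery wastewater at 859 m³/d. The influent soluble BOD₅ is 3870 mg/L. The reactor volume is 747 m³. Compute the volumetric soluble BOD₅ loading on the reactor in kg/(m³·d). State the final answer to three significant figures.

L_v ≈ 4.45 kg soluble BOD₅/(m³·d)

Volumetric loading L_v = Q·S₀ / V = 859 × 3870 g/m³ / 747.0 m³ = 4450 g/(m³·d) = 4.450 kg soluble BOD₅/(m³·d).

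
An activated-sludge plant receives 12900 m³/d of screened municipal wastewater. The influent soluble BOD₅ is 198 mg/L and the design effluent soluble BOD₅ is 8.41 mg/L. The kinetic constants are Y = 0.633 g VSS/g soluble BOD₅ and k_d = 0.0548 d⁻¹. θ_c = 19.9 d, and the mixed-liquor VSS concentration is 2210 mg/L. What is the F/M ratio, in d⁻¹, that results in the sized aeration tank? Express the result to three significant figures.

F/M ≈ 0.173 d⁻¹

Steady-state biomass mass balance: V·X·(1 + k_d·θ_c) = Y·Q·(S₀ − S)·θ_c, so V = 0.633 × 12900 × (198 − 8.41) × 19.9 / [2210 × (1 + 0.0548 × 19.9)] = 3.08×10^7 / 4620 = 6668 m³.
F/M = applied load / biomass = Q·S₀/(V·X) = 12900 × 198 / (6668 × 2210) = 0.1733 d⁻¹.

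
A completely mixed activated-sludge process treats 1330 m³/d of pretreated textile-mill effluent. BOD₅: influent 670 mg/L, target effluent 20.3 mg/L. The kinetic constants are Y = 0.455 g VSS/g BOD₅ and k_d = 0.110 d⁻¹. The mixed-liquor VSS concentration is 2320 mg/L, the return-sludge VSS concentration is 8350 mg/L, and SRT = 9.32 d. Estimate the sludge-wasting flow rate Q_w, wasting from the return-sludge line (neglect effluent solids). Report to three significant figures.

Q_w ≈ 23.2 m³/d

Rearranging the biomass balance for a CMAS with decay, V = Y·Q·ΔS·θ_c / [X·(1+k_d θ_c)] = 0.455 × 1330 × (670 − 20.3) × 9.32 / [2320 × (1 + 0.110 × 9.32)] = 3.66×10^6 / 4698 = 779.9 m³.
Q_w = (V·X)/(θ_c X_r) = 779.9 × 2320 / (9.32 × 8350) = 23.25 m³/d.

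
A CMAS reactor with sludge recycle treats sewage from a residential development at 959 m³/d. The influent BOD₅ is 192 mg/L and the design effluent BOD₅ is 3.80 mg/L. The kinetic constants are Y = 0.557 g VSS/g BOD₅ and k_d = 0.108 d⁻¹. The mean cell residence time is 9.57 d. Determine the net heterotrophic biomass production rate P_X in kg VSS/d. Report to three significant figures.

The observed yield is Y_obs = Y/(1 + k_d·θ_c) = 0.557 / (1 + 0.108 × 9.57) = 0.557 / 2.034 = 0.2739 g VSS per g BOD₅ removed.
Substrate removed = Q·(S₀ − S) = 959 m³/d × (192 − 3.80) g/m³ = 1.8×10^5 g/d = 180.5 kg/d.
So the net sludge growth is P_X = 0.2739 × 180.5 = 49.44 kg VSS/d.

P_X ≈ 49.4 kg VSS/d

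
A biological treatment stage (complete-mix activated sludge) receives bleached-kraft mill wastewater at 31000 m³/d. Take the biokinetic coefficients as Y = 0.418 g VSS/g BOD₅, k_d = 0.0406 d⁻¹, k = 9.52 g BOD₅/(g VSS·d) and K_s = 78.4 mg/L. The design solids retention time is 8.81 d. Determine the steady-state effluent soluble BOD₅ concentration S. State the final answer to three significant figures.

From the Monod/SRT balance for a CMAS, S = K_s·(1+k_d θ_c)/[θ_c·(Y k − k_d) − 1] = 78.4 × (1 + 0.0406 × 8.81) / [8.81 × (0.418 × 9.52 − 0.0406) − 1] = 106.4 / 33.70 = 3.158 mg/L.

S ≈ 3.16 mg/L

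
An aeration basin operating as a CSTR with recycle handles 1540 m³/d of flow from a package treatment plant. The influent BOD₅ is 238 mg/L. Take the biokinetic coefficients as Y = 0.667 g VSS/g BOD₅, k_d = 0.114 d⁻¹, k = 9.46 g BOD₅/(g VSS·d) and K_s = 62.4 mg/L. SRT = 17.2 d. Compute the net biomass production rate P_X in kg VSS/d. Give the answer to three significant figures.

P_X ≈ 82.0 kg VSS/d

For a completely mixed reactor with recycle the Lawrence–McCarty relation gives S = K_s·(1 + k_d·θ_c) / [θ_c·(Y·k − k_d) − 1] = 62.4 × (1 + 0.114 × 17.2) / [17.2 × (0.667 × 9.46 − 0.114) − 1] = 184.8 / 105.6 = 1.750 mg/L.
The observed yield is Y_obs = Y/(1 + k_d·θ_c) = 0.667 / (1 + 0.114 × 17.2) = 0.667 / 2.961 = 0.2253 g VSS per g BOD₅ removed.
ΔS = 238 − 1.75 = 236.2 mg/L, so the substrate removal rate is 1540 × 236.2/1000 = 363.8 kg BOD₅/d.
Biomass produced: P_X = Y_obs·Q·ΔS = 0.2253 × 363.8 ≈ 81.96 kg VSS/d.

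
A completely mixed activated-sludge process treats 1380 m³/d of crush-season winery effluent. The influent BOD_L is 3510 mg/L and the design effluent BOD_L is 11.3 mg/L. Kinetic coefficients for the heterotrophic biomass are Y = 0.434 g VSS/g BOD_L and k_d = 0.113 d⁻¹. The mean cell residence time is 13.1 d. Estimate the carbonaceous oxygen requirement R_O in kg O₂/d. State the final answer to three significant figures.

Correct the yield for decay: Y_obs = Y/(1 + k_d θ_c) = 0.434 / (1 + 0.113 × 13.1) = 0.434 / 2.480 = 0.1750.
Substrate removed = Q·(S₀ − S) = 1380 m³/d × (3510 − 11.3) g/m³ = 4.83×10^6 g/d = 4828 kg/d.
Biomass synthesised: P_X = Y_obs × 4828 = 844.8 kg VSS/d.
Carbonaceous O₂ demand = substrate oxidised − cell-mass equivalent = 4828 − 1.42 × 844.8 = 3629 kg O₂/d.

R_O ≈ 3630 kg O₂/d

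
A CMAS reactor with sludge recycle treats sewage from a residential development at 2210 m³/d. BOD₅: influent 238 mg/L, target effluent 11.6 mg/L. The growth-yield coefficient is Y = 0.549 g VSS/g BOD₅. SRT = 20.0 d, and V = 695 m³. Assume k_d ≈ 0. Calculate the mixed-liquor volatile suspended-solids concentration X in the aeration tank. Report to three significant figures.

X ≈ 7900 mg/L

From V·X = Y·Q·(S₀ − S)·θ_c (decay neglected): X = 0.549 × 2210 × (238 − 11.6) × 20.0 / 695 = 7905 mg/L.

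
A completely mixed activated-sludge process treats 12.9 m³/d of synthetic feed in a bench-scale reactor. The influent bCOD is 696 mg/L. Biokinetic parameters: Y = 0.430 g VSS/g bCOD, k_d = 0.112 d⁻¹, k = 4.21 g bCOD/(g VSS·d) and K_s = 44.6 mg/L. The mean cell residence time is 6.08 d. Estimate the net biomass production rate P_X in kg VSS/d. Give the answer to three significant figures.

P_X ≈ 2.27 kg VSS/d

Effluent substrate depends only on kinetics and SRT: S = K_s(1 + k_d θ_c) / [θ_c(Yk − k_d) − 1] = 44.6 × (1 + 0.112 × 6.08) / [6.08 × (0.430 × 4.21 − 0.112) − 1] = 74.97 / 9.326 = 8.039 mg/L.
Y_obs = Y / (1 + k_d θ_c) = 0.430 / (1 + 0.112 × 6.08) = 0.430 / 1.681 = 0.2558.
ΔS = 696 − 8.04 = 688.0 mg/L, so the substrate removal rate is 12.9 × 688.0/1000 = 8.875 kg bCOD/d.
Net biomass production P_X = Y_obs × Q·(S₀ − S) = 0.2558 × 8.875 = 2.270 kg VSS/d.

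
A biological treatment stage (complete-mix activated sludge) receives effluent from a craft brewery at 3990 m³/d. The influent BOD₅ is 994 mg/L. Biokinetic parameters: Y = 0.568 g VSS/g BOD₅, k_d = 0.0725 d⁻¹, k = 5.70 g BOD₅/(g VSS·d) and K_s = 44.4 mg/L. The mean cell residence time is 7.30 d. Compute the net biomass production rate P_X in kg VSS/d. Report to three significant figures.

P_X ≈ 1470 kg VSS/d

Effluent substrate depends only on kinetics and SRT: S = K_s(1 + k_d θ_c) / [θ_c(Yk − k_d) − 1] = 44.4 × (1 + 0.0725 × 7.30) / [7.30 × (0.568 × 5.70 − 0.0725) − 1] = 67.90 / 22.11 = 3.072 mg/L.
Observed yield with endogenous decay: Y_obs = Y / (1 + k_d·θ_c) = 0.568 / (1 + 0.0725 × 7.30) = 0.568 / 1.529 = 0.3714 g VSS/g BOD₅.
Mass of BOD₅ removed per day: Q(S₀ − S) = 3990 × 990.9 g/m³ = 3954 kg/d.
Biomass produced: P_X = Y_obs·Q·ΔS = 0.3714 × 3954 ≈ 1469 kg VSS/d.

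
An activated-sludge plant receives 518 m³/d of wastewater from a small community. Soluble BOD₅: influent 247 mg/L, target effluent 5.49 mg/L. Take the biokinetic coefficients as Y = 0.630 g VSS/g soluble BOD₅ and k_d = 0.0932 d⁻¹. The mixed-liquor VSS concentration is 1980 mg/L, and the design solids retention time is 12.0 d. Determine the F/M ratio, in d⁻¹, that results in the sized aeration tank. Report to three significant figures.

Steady-state biomass mass balance: V·X·(1 + k_d·θ_c) = Y·Q·(S₀ − S)·θ_c, so V = 0.630 × 518 × (247 − 5.49) × 12.0 / [1980 × (1 + 0.0932 × 12.0)] = 9.46×10^5 / 4194 = 225.5 m³.
F/M = applied load / biomass = Q·S₀/(V·X) = 518 × 247 / (225.5 × 1980) = 0.2866 d⁻¹.

F/M ≈ 0.287 d⁻¹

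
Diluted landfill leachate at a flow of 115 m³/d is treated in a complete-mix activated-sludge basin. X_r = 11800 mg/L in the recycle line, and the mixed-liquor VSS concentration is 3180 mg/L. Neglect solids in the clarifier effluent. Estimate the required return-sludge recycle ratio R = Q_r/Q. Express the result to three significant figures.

R ≈ 0.369

R = Q_r/Q = X/(X_r − X) = 3180 / (11800 − 3180) = 0.3689.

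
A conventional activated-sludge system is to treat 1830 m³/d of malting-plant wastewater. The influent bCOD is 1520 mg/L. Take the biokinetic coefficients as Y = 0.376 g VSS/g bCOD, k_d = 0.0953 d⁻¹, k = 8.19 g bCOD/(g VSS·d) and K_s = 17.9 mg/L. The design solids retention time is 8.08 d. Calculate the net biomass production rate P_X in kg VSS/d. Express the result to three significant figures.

P_X ≈ 590 kg VSS/d

From the Monod/SRT balance for a CMAS, S = K_s·(1+k_d θ_c)/[θ_c·(Y k − k_d) − 1] = 17.9 × (1 + 0.0953 × 8.08) / [8.08 × (0.376 × 8.19 − 0.0953) − 1] = 31.68 / 23.11 = 1.371 mg/L.
Correct the yield for decay: Y_obs = Y/(1 + k_d θ_c) = 0.376 / (1 + 0.0953 × 8.08) = 0.376 / 1.770 = 0.2124.
Substrate removed = Q·(S₀ − S) = 1830 m³/d × (1520 − 1.37) g/m³ = 2.78×10^6 g/d = 2779 kg/d.
Biomass produced: P_X = Y_obs·Q·ΔS = 0.2124 × 2779 ≈ 590.4 kg VSS/d.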